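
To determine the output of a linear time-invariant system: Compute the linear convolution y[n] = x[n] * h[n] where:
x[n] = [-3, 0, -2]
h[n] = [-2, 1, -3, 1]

y[n] = sum_k x[k]*h[n-k]. Output length = len(x) + len(h) - 1 = 3 + 4 - 1 = 6.
y[0] = -3*-2 = 6
y[1] = 0*-2 + -3*1 = -3
y[2] = -2*-2 + 0*1 + -3*-3 = 13
y[3] = -2*1 + 0*-3 + -3*1 = -5
y[4] = -2*-3 + 0*1 = 6
y[5] = -2*1 = -2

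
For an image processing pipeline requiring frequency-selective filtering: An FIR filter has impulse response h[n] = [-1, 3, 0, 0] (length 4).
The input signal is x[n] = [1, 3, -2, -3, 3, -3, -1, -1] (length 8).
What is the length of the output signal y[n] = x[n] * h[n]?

For linear convolution, the output length is:
len(y) = len(x) + len(h) - 1 = 8 + 4 - 1 = 11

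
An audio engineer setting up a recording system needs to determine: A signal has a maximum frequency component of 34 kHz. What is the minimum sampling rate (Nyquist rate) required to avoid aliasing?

By the Nyquist-Shannon sampling theorem,
the minimum sampling rate (Nyquist rate) must be at least 2 * f_max.
Nyquist rate = 2 * 34 kHz = 68 kHz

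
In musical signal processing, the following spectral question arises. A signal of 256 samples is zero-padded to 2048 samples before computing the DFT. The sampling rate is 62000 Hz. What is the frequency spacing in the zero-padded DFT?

Original DFT: N = 256, resolution = f_s/N = 62000/256 = 3875/16 Hz
Zero-padded DFT: N = 2048, resolution = f_s/N = 62000/2048 = 3875/128 Hz
Zero-padding interpolates the spectrum (finer frequency grid)
but does NOT improve the true spectral resolution (ability to resolve close frequencies).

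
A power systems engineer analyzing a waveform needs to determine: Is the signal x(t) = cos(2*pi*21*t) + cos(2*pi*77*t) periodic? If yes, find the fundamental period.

f1 = 21 Hz, f2 = 77 Hz
Period T1 = 1/21, T2 = 1/77
Ratio T1/T2 = 77/21, which is rational.
The signal is periodic with fundamental period T = 1/GCD(21,77) = 1/7 s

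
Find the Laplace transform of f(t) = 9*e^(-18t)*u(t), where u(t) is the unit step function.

Standard Laplace transform pair:
e^(-at)*u(t) <-> 1/(s+a)
With a = 18: L{9*e^(-18t)*u(t)} = 9/(s+18), ROC: Re(s) > -18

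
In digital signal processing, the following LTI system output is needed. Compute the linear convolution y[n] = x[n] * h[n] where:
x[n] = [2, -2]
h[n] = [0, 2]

y[n] = sum_k x[k]*h[n-k]. Output length = len(x) + len(h) - 1 = 2 + 2 - 1 = 3.
y[0] = 2*0 = 0
y[1] = -2*0 + 2*2 = 4
y[2] = -2*2 = -4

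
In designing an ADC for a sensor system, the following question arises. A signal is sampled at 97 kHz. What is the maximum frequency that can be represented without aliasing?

The maximum frequency that can be represented without aliasing
is the Nyquist frequency: f_max = f_s / 2 = 97 kHz / 2 = 97/2 kHz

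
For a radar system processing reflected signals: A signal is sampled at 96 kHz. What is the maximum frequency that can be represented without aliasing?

The maximum frequency that can be represented without aliasing
is the Nyquist frequency: f_max = f_s / 2 = 96 kHz / 2 = 48 kHz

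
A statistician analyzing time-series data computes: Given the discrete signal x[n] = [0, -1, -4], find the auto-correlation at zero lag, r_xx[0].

The auto-correlation at zero lag r_xx[0] equals the signal energy.
r_xx[0] = sum of x[n]^2 = 0^2 + (-1)^2 + (-4)^2
= 0 + 1 + 16 = 17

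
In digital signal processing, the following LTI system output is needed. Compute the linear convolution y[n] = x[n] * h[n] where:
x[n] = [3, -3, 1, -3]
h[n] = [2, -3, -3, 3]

y[n] = sum_k x[k]*h[n-k]. Output length = len(x) + len(h) - 1 = 4 + 4 - 1 = 7.
y[0] = 3*2 = 6
y[1] = -3*2 + 3*-3 = -15
y[2] = 1*2 + -3*-3 + 3*-3 = 2
y[3] = -3*2 + 1*-3 + -3*-3 + 3*3 = 9
y[4] = -3*-3 + 1*-3 + -3*3 = -3
y[5] = -3*-3 + 1*3 = 12
y[6] = -3*3 = -9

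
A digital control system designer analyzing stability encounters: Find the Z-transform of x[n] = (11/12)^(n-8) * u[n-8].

Time-shifting property: if X(z) = Z{x[n]}, then Z{x[n-d]} = z^(-d) * X(z)
X(z) = z/(z - 11/12) for x[n] = (11/12)^n * u[n]
Z{x[n-8]} = z^(-8) * z/(z - 11/12) = z^(-7)/(z - 11/12)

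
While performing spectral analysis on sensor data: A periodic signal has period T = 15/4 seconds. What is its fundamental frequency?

The fundamental frequency is the reciprocal of the period.
f = 1/T = 1/(15/4) = 4/15 Hz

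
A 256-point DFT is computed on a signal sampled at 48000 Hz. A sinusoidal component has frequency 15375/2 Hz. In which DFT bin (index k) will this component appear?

DFT frequency resolution = f_s/N = 48000/256 = 375/2 Hz
Bin index k = f_signal / resolution = 15375/2 / 375/2 = 41
The signal frequency 15375/2 Hz falls in DFT bin k = 41.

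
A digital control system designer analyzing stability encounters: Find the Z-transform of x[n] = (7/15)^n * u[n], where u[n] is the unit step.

The Z-transform of a^n * u[n] is z/(z-a) for |z| > |a|.
Here a = 7/15, so X(z) = z/(z - (7/15)) = 15z/(15z - 7)
ROC: |z| > 7/15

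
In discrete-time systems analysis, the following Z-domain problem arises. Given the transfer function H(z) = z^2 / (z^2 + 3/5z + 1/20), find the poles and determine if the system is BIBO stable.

Poles are roots of the denominator: z^2 + 3/5z + 1/20 = 0.
Quadratic formula: z = [-(3/5) +/- sqrt((3/5)^2 - 4*(1/20))] / 2
Discriminant = 9/25 - 1/5 = 4/25; sqrt = 2/5.
z = (-3/5 +/- 2/5) / 2 => z = -1/10 or z = -1/2.
|p1| = 1/10, |p2| = 1/2.
For BIBO stability, all poles must lie inside the unit circle (|p| < 1).
System is STABLE since both |p| < 1.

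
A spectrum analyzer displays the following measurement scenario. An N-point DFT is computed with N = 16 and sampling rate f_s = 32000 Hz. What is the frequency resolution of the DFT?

DFT frequency resolution = f_s / N
= 32000 / 16 = 2000 Hz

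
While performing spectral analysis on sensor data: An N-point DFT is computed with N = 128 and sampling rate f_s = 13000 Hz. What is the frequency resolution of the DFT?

DFT frequency resolution = f_s / N
= 13000 / 128 = 1625/16 Hz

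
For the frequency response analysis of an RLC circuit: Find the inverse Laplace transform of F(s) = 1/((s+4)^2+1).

Standard pair: w/((s+a)^2+w^2) <-> e^(-at)*sin(wt)*u(t)
With a=4, w=1: f(t) = e^(-4t)*sin(t)*u(t)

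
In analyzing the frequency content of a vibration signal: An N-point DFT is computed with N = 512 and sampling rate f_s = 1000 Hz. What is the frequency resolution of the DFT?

DFT frequency resolution = f_s / N
= 1000 / 512 = 125/64 Hz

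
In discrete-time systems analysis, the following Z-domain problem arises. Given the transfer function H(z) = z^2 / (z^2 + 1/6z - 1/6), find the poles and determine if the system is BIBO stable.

Poles are roots of the denominator: z^2 + 1/6z - 1/6 = 0.
Quadratic formula: z = [-(1/6) +/- sqrt((1/6)^2 - 4*(-1/6))] / 2
Discriminant = 1/36 + 2/3 = 25/36; sqrt = 5/6.
z = (-1/6 +/- 5/6) / 2 => z = 1/3 or z = -1/2.
|p1| = 1/2, |p2| = 1/3.
For BIBO stability, all poles must lie inside the unit circle (|p| < 1).
System is STABLE since both |p| < 1.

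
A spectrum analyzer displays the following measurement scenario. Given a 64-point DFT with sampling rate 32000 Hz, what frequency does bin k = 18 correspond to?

The frequency of DFT bin k is: f_k = k * f_s / N
f_18 = 18 * 32000 / 64 = 9000 Hz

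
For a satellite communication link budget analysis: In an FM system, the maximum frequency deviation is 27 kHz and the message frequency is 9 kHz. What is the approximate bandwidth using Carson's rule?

Carson's rule: BW = 2*(delta_f + f_m)
= 2*(27 + 9) kHz = 72 kHz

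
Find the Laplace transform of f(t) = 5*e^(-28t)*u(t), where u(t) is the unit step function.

Standard Laplace transform pair:
e^(-at)*u(t) <-> 1/(s+a)
With a = 28: L{5*e^(-28t)*u(t)} = 5/(s+28), ROC: Re(s) > -28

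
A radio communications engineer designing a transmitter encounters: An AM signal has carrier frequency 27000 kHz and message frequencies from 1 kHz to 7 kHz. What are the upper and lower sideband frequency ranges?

Upper sideband (USB) = fc + [fm_low, fm_high] = 27000 + [1, 7] = [27001, 27007] kHz
Lower sideband (LSB) = fc - [fm_high, fm_low] = 27000 - [7, 1] = [26993, 26999] kHz
Total occupied spectrum: 26993 kHz to 27007 kHz (plus carrier at 27000 kHz)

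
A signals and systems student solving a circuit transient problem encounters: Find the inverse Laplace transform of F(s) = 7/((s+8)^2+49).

Standard pair: w/((s+a)^2+w^2) <-> e^(-at)*sin(wt)*u(t)
With a=8, w=7: f(t) = e^(-8t)*sin(7t)*u(t)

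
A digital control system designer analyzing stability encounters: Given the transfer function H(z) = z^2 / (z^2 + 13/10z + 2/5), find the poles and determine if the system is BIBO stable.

Poles are roots of the denominator: z^2 + 13/10z + 2/5 = 0.
Quadratic formula: z = [-(13/10) +/- sqrt((13/10)^2 - 4*(2/5))] / 2
Discriminant = 169/100 - 8/5 = 9/100; sqrt = 3/10.
z = (-13/10 +/- 3/10) / 2 => z = -1/2 or z = -4/5.
|p1| = 1/2, |p2| = 4/5.
For BIBO stability, all poles must lie inside the unit circle (|p| < 1).
System is STABLE since both |p| < 1.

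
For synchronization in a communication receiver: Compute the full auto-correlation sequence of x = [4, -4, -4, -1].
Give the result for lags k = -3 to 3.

r_xx[k] = sum_m x[m]*x[m+k], indexed from 0, for k = -3 to 3:
  r_xx[-3] = x[3]*x[0] = -4
  r_xx[-2] = x[2]*x[0] + x[3]*x[1] = -12
  r_xx[-1] = x[1]*x[0] + x[2]*x[1] + x[3]*x[2] = 4
  r_xx[0] = x[0]*x[0] + x[1]*x[1] + x[2]*x[2] + x[3]*x[3] = 49
  r_xx[1] = x[0]*x[1] + x[1]*x[2] + x[2]*x[3] = 4
  r_xx[2] = x[0]*x[2] + x[1]*x[3] = -12
  r_xx[3] = x[0]*x[3] = -4
r_xx = [-4, -12, 4, 49, 4, -12, -4]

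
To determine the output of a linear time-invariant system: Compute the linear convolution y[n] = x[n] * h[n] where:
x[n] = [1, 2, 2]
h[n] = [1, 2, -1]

y[n] = sum_k x[k]*h[n-k]. Output length = len(x) + len(h) - 1 = 3 + 3 - 1 = 5.
y[0] = 1*1 = 1
y[1] = 2*1 + 1*2 = 4
y[2] = 2*1 + 2*2 + 1*-1 = 5
y[3] = 2*2 + 2*-1 = 2
y[4] = 2*-1 = -2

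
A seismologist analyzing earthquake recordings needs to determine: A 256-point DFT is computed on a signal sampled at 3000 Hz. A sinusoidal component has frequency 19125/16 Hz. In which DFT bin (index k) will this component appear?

DFT frequency resolution = f_s/N = 3000/256 = 375/32 Hz
Bin index k = f_signal / resolution = 19125/16 / 375/32 = 102
The signal frequency 19125/16 Hz falls in DFT bin k = 102.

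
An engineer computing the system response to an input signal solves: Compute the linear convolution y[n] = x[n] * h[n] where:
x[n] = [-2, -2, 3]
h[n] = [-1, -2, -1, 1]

y[n] = sum_k x[k]*h[n-k]. Output length = len(x) + len(h) - 1 = 3 + 4 - 1 = 6.
y[0] = -2*-1 = 2
y[1] = -2*-1 + -2*-2 = 6
y[2] = 3*-1 + -2*-2 + -2*-1 = 3
y[3] = 3*-2 + -2*-1 + -2*1 = -6
y[4] = 3*-1 + -2*1 = -5
y[5] = 3*1 = 3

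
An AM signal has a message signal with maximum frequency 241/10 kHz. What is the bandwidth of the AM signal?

In AM (double-sideband), the bandwidth is twice the message frequency.
BW = 2 * f_m = 2 * 241/10 kHz = 241/5 kHz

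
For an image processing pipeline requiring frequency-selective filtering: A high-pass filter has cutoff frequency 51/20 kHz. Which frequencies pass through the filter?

A high-pass filter passes all frequencies above the cutoff frequency 51/20 kHz and attenuates lower frequencies.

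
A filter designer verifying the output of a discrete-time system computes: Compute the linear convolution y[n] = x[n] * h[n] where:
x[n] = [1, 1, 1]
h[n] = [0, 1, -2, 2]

y[n] = sum_k x[k]*h[n-k]. Output length = len(x) + len(h) - 1 = 3 + 4 - 1 = 6.
y[0] = 1*0 = 0
y[1] = 1*0 + 1*1 = 1
y[2] = 1*0 + 1*1 + 1*-2 = -1
y[3] = 1*1 + 1*-2 + 1*2 = 1
y[4] = 1*-2 + 1*2 = 0
y[5] = 1*2 = 2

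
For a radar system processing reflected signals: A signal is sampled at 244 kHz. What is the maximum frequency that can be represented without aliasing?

The maximum frequency that can be represented without aliasing
is the Nyquist frequency: f_max = f_s / 2 = 244 kHz / 2 = 122 kHz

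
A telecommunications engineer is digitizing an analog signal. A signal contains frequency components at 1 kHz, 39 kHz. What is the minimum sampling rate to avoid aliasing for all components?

The highest frequency component is f_max = 39 kHz.
Nyquist rate = 2 * f_max = 2 * 39 kHz = 78 kHz.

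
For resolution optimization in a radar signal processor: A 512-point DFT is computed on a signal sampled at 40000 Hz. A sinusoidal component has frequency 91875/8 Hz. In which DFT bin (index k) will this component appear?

DFT frequency resolution = f_s/N = 40000/512 = 625/8 Hz
Bin index k = f_signal / resolution = 91875/8 / 625/8 = 147
The signal frequency 91875/8 Hz falls in DFT bin k = 147.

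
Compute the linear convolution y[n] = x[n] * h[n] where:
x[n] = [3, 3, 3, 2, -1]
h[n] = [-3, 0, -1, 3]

y[n] = sum_k x[k]*h[n-k]. Output length = len(x) + len(h) - 1 = 5 + 4 - 1 = 8.
y[0] = 3*-3 = -9
y[1] = 3*-3 + 3*0 = -9
y[2] = 3*-3 + 3*0 + 3*-1 = -12
y[3] = 2*-3 + 3*0 + 3*-1 + 3*3 = 0
y[4] = -1*-3 + 2*0 + 3*-1 + 3*3 = 9
y[5] = -1*0 + 2*-1 + 3*3 = 7
y[6] = -1*-1 + 2*3 = 7
y[7] = -1*3 = -3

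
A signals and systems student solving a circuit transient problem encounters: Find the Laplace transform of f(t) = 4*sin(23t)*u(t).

Standard pair: sin(wt)*u(t) <-> w/(s^2+w^2)
With w = 23: L{4*sin(23t)*u(t)} = 92/(s^2+529)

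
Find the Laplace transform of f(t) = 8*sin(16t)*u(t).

Standard pair: sin(wt)*u(t) <-> w/(s^2+w^2)
With w = 16: L{8*sin(16t)*u(t)} = 128/(s^2+256)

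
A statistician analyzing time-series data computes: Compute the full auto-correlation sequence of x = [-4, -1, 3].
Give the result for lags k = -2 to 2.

r_xx[k] = sum_m x[m]*x[m+k], indexed from 0, for k = -2 to 2:
  r_xx[-2] = x[2]*x[0] = -12
  r_xx[-1] = x[1]*x[0] + x[2]*x[1] = 1
  r_xx[0] = x[0]*x[0] + x[1]*x[1] + x[2]*x[2] = 26
  r_xx[1] = x[0]*x[1] + x[1]*x[2] = 1
  r_xx[2] = x[0]*x[2] = -12
r_xx = [-12, 1, 26, 1, -12]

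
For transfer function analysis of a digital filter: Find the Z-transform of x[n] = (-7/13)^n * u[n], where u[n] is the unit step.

The Z-transform of a^n * u[n] is z/(z-a) for |z| > |a|.
Here a = -7/13, so X(z) = z/(z - (-7/13)) = 13z/(13z + 7)
ROC: |z| > 7/13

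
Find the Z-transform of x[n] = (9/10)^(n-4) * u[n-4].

Time-shifting property: if X(z) = Z{x[n]}, then Z{x[n-d]} = z^(-d) * X(z)
X(z) = z/(z - 9/10) for x[n] = (9/10)^n * u[n]
Z{x[n-4]} = z^(-4) * z/(z - 9/10) = z^(-3)/(z - 9/10)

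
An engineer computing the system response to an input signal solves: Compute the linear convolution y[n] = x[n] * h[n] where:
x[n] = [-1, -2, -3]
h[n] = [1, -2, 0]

y[n] = sum_k x[k]*h[n-k]. Output length = len(x) + len(h) - 1 = 3 + 3 - 1 = 5.
y[0] = -1*1 = -1
y[1] = -2*1 + -1*-2 = 0
y[2] = -3*1 + -2*-2 + -1*0 = 1
y[3] = -3*-2 + -2*0 = 6
y[4] = -3*0 = 0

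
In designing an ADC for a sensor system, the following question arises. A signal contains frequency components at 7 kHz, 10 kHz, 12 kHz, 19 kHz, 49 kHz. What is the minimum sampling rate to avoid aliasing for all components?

The highest frequency component is f_max = 49 kHz.
Nyquist rate = 2 * f_max = 2 * 49 kHz = 98 kHz.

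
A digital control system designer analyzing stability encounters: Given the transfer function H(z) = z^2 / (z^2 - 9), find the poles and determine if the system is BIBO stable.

Poles are roots of the denominator: z^2 - 9 = 0.
Quadratic formula: z = [-(0) +/- sqrt((0)^2 - 4*(-9))] / 2
Discriminant = 0 + 36 = 36; sqrt = 6.
z = (0 +/- 6) / 2 => z = 3 or z = -3.
|p1| = 3, |p2| = 3.
For BIBO stability, all poles must lie inside the unit circle (|p| < 1).
System is UNSTABLE since at least one |p| >= 1.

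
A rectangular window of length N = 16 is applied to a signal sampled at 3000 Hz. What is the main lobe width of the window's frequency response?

For a rectangular window of length N,
the main lobe width in frequency is 2*f_s/N.
= 2*3000/16 = 375 Hz
This determines the minimum frequency separation for resolving two sinusoids.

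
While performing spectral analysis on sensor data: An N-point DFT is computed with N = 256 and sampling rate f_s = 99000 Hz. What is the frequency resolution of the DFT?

DFT frequency resolution = f_s / N
= 99000 / 256 = 12375/32 Hz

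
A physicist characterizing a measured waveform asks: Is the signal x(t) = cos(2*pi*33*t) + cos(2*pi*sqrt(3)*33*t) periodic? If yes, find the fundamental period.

f1 = 33 Hz, f2 = 33*sqrt(3) Hz
Ratio f2/f1 = sqrt(3), which is irrational.
Since the frequency ratio is irrational, no common period exists.
The signal is not periodic.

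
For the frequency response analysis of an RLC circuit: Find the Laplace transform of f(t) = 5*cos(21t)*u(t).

Standard pair: cos(wt)*u(t) <-> s/(s^2+w^2)
With w = 21: L{5*cos(21t)*u(t)} = 5s/(s^2+441)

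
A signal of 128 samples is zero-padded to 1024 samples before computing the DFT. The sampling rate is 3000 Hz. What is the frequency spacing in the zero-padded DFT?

Original DFT: N = 128, resolution = f_s/N = 3000/128 = 375/16 Hz
Zero-padded DFT: N = 1024, resolution = f_s/N = 3000/1024 = 375/128 Hz
Zero-padding interpolates the spectrum (finer frequency grid)
but does NOT improve the true spectral resolution (ability to resolve close frequencies).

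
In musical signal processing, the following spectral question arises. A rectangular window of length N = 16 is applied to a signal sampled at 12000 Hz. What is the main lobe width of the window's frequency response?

For a rectangular window of length N,
the main lobe width in frequency is 2*f_s/N.
= 2*12000/16 = 1500 Hz
This determines the minimum frequency separation for resolving two sinusoids.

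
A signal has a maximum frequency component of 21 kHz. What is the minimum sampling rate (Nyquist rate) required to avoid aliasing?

By the Nyquist-Shannon sampling theorem,
the minimum sampling rate (Nyquist rate) must be at least 2 * f_max.
Nyquist rate = 2 * 21 kHz = 42 kHz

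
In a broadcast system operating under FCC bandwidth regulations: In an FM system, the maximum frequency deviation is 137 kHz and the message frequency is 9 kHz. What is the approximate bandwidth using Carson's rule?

Carson's rule: BW = 2*(delta_f + f_m)
= 2*(137 + 9) kHz = 292 kHz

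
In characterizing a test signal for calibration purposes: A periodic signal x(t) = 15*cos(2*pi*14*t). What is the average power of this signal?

Average power of A*cos(wt) is A^2/2.
P = 15^2 / 2 = 225/2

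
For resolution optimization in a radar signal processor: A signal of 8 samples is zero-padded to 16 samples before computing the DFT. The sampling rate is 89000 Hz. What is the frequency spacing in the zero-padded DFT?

Original DFT: N = 8, resolution = f_s/N = 89000/8 = 11125 Hz
Zero-padded DFT: N = 16, resolution = f_s/N = 89000/16 = 11125/2 Hz
Zero-padding interpolates the spectrum (finer frequency grid)
but does NOT improve the true spectral resolution (ability to resolve close frequencies).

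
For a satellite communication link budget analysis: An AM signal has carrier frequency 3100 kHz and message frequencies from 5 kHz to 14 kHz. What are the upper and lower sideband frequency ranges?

Upper sideband (USB) = fc + [fm_low, fm_high] = 3100 + [5, 14] = [3105, 3114] kHz
Lower sideband (LSB) = fc - [fm_high, fm_low] = 3100 - [14, 5] = [3086, 3095] kHz
Total occupied spectrum: 3086 kHz to 3114 kHz (plus carrier at 3100 kHz)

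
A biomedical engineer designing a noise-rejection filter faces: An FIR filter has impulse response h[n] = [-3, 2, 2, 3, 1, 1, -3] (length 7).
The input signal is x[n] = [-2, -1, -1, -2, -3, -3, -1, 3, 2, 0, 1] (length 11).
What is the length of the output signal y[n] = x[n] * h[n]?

For linear convolution, the output length is:
len(y) = len(x) + len(h) - 1 = 11 + 7 - 1 = 17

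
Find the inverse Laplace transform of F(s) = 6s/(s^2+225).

Standard pair: s/(s^2+w^2) <-> cos(wt)*u(t)
With k=6, w=15: f(t) = 6*cos(15t)*u(t)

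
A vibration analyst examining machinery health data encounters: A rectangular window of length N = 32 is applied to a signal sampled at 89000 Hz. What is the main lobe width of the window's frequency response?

For a rectangular window of length N,
the main lobe width in frequency is 2*f_s/N.
= 2*89000/32 = 11125/2 Hz
This determines the minimum frequency separation for resolving two sinusoids.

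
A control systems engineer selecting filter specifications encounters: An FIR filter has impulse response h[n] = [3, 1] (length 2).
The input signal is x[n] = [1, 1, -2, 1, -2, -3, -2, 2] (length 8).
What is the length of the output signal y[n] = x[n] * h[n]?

For linear convolution, the output length is:
len(y) = len(x) + len(h) - 1 = 8 + 2 - 1 = 9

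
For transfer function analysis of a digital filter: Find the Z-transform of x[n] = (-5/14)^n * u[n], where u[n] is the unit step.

The Z-transform of a^n * u[n] is z/(z-a) for |z| > |a|.
Here a = -5/14, so X(z) = z/(z - (-5/14)) = 14z/(14z + 5)
ROC: |z| > 5/14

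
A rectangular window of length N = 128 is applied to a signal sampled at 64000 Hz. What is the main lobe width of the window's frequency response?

For a rectangular window of length N,
the main lobe width in frequency is 2*f_s/N.
= 2*64000/128 = 1000 Hz
This determines the minimum frequency separation for resolving two sinusoids.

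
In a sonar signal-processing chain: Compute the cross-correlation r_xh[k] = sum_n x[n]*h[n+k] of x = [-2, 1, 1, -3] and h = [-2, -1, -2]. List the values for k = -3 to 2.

Both sequences indexed from 0 and zero outside their support.
Lags with overlap: k = -3 to 2.
  r_xh[-3] = x[3]*h[0] = 6
  r_xh[-2] = x[2]*h[0] + x[3]*h[1] = 1
  r_xh[-1] = x[1]*h[0] + x[2]*h[1] + x[3]*h[2] = 3
  r_xh[0] = x[0]*h[0] + x[1]*h[1] + x[2]*h[2] = 1
  r_xh[1] = x[0]*h[1] + x[1]*h[2] = 0
  r_xh[2] = x[0]*h[2] = 4
r_xh = [6, 1, 3, 1, 0, 4] (for k = -3, ..., 2)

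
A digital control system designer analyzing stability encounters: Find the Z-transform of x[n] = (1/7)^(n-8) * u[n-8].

Time-shifting property: if X(z) = Z{x[n]}, then Z{x[n-d]} = z^(-d) * X(z)
X(z) = z/(z - 1/7) for x[n] = (1/7)^n * u[n]
Z{x[n-8]} = z^(-8) * z/(z - 1/7) = z^(-7)/(z - 1/7)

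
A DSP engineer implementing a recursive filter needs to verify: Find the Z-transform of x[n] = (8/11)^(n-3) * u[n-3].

Time-shifting property: if X(z) = Z{x[n]}, then Z{x[n-d]} = z^(-d) * X(z)
X(z) = z/(z - 8/11) for x[n] = (8/11)^n * u[n]
Z{x[n-3]} = z^(-3) * z/(z - 8/11) = z^(-2)/(z - 8/11)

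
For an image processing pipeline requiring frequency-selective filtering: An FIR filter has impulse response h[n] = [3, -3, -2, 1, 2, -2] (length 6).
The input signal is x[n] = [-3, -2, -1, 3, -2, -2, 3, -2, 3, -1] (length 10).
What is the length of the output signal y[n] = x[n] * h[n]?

For linear convolution, the output length is:
len(y) = len(x) + len(h) - 1 = 10 + 6 - 1 = 15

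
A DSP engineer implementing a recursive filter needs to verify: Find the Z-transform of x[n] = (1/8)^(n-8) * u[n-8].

Time-shifting property: if X(z) = Z{x[n]}, then Z{x[n-d]} = z^(-d) * X(z)
X(z) = z/(z - 1/8) for x[n] = (1/8)^n * u[n]
Z{x[n-8]} = z^(-8) * z/(z - 1/8) = z^(-7)/(z - 1/8)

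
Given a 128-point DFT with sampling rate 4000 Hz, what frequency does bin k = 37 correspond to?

The frequency of DFT bin k is: f_k = k * f_s / N
f_37 = 37 * 4000 / 128 = 4625/4 Hz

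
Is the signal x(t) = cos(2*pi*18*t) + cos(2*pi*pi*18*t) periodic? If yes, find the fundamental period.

f1 = 18 Hz, f2 = 18*pi Hz
Ratio f2/f1 = pi, which is irrational.
Since the frequency ratio is irrational, no common period exists.
The signal is not periodic.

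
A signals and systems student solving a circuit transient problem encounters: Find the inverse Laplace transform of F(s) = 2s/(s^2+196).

Standard pair: s/(s^2+w^2) <-> cos(wt)*u(t)
With k=2, w=14: f(t) = 2*cos(14t)*u(t)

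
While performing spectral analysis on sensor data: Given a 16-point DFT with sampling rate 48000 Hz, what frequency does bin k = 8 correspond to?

The frequency of DFT bin k is: f_k = k * f_s / N
f_8 = 8 * 48000 / 16 = 24000 Hz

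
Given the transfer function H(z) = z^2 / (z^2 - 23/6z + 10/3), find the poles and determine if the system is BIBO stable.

Poles are roots of the denominator: z^2 - 23/6z + 10/3 = 0.
Quadratic formula: z = [-(-23/6) +/- sqrt((-23/6)^2 - 4*(10/3))] / 2
Discriminant = 529/36 - 40/3 = 49/36; sqrt = 7/6.
z = (23/6 +/- 7/6) / 2 => z = 5/2 or z = 4/3.
|p1| = 4/3, |p2| = 5/2.
For BIBO stability, all poles must lie inside the unit circle (|p| < 1).
System is UNSTABLE since at least one |p| >= 1.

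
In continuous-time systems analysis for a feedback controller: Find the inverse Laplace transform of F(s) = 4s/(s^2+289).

Standard pair: s/(s^2+w^2) <-> cos(wt)*u(t)
With k=4, w=17: f(t) = 4*cos(17t)*u(t)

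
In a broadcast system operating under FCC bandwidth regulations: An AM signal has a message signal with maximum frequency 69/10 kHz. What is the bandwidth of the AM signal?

In AM (double-sideband), the bandwidth is twice the message frequency.
BW = 2 * f_m = 2 * 69/10 kHz = 69/5 kHz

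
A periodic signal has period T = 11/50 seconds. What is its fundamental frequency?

The fundamental frequency is the reciprocal of the period.
f = 1/T = 1/(11/50) = 50/11 Hz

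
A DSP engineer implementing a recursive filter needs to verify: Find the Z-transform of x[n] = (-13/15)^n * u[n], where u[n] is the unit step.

The Z-transform of a^n * u[n] is z/(z-a) for |z| > |a|.
Here a = -13/15, so X(z) = z/(z - (-13/15)) = 15z/(15z + 13)
ROC: |z| > 13/15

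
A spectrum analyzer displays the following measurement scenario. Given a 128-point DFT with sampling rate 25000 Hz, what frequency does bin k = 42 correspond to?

The frequency of DFT bin k is: f_k = k * f_s / N
f_42 = 42 * 25000 / 128 = 65625/8 Hz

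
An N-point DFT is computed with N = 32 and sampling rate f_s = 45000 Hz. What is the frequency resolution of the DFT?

DFT frequency resolution = f_s / N
= 45000 / 32 = 5625/4 Hz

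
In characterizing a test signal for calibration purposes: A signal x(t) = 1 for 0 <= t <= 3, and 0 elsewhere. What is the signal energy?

Energy = integral of |x(t)|^2 dt over the signal duration
= 1^2 * 3 = 1 * 3 = 3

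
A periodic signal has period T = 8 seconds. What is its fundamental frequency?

The fundamental frequency is the reciprocal of the period.
f = 1/T = 1/(8) = 1/8 Hz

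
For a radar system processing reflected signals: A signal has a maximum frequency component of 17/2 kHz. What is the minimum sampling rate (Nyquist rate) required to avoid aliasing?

By the Nyquist-Shannon sampling theorem,
the minimum sampling rate (Nyquist rate) must be at least 2 * f_max.
Nyquist rate = 2 * 17/2 kHz = 17 kHz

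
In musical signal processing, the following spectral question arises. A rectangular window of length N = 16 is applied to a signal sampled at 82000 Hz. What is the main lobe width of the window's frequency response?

For a rectangular window of length N,
the main lobe width in frequency is 2*f_s/N.
= 2*82000/16 = 10250 Hz
This determines the minimum frequency separation for resolving two sinusoids.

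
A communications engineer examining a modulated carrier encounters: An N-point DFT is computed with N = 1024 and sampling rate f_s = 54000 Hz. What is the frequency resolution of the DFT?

DFT frequency resolution = f_s / N
= 54000 / 1024 = 3375/64 Hz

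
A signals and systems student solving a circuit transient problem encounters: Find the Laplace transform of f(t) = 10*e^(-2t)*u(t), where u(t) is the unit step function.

Standard Laplace transform pair:
e^(-at)*u(t) <-> 1/(s+a)
With a = 2: L{10*e^(-2t)*u(t)} = 10/(s+2), ROC: Re(s) > -2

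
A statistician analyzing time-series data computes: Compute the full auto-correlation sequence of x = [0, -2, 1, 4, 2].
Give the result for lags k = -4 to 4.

r_xx[k] = sum_m x[m]*x[m+k], indexed from 0, for k = -4 to 4:
  r_xx[-4] = x[4]*x[0] = 0
  r_xx[-3] = x[3]*x[0] + x[4]*x[1] = -4
  r_xx[-2] = x[2]*x[0] + x[3]*x[1] + x[4]*x[2] = -6
  r_xx[-1] = x[1]*x[0] + x[2]*x[1] + x[3]*x[2] + x[4]*x[3] = 10
  r_xx[0] = x[0]*x[0] + x[1]*x[1] + x[2]*x[2] + x[3]*x[3] + x[4]*x[4] = 25
  r_xx[1] = x[0]*x[1] + x[1]*x[2] + x[2]*x[3] + x[3]*x[4] = 10
  r_xx[2] = x[0]*x[2] + x[1]*x[3] + x[2]*x[4] = -6
  r_xx[3] = x[0]*x[3] + x[1]*x[4] = -4
  r_xx[4] = x[0]*x[4] = 0
r_xx = [0, -4, -6, 10, 25, 10, -6, -4, 0]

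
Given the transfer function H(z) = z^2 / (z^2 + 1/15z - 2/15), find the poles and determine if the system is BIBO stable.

Poles are roots of the denominator: z^2 + 1/15z - 2/15 = 0.
Quadratic formula: z = [-(1/15) +/- sqrt((1/15)^2 - 4*(-2/15))] / 2
Discriminant = 1/225 + 8/15 = 121/225; sqrt = 11/15.
z = (-1/15 +/- 11/15) / 2 => z = 1/3 or z = -2/5.
|p1| = 2/5, |p2| = 1/3.
For BIBO stability, all poles must lie inside the unit circle (|p| < 1).
System is STABLE since both |p| < 1.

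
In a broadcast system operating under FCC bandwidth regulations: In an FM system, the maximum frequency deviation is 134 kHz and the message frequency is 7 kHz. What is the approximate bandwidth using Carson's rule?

Carson's rule: BW = 2*(delta_f + f_m)
= 2*(134 + 7) kHz = 282 kHz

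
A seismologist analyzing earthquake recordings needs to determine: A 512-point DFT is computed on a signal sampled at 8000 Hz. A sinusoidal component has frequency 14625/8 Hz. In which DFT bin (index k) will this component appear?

DFT frequency resolution = f_s/N = 8000/512 = 125/8 Hz
Bin index k = f_signal / resolution = 14625/8 / 125/8 = 117
The signal frequency 14625/8 Hz falls in DFT bin k = 117.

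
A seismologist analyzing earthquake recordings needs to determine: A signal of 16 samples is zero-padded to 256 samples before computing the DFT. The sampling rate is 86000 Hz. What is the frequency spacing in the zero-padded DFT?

Original DFT: N = 16, resolution = f_s/N = 86000/16 = 5375 Hz
Zero-padded DFT: N = 256, resolution = f_s/N = 86000/256 = 5375/16 Hz
Zero-padding interpolates the spectrum (finer frequency grid)
but does NOT improve the true spectral resolution (ability to resolve close frequencies).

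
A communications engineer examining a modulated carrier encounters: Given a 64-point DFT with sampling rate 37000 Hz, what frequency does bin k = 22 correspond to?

The frequency of DFT bin k is: f_k = k * f_s / N
f_22 = 22 * 37000 / 64 = 50875/4 Hz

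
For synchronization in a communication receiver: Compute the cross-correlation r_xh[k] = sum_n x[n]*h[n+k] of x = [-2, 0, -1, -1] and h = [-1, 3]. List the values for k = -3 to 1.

Both sequences indexed from 0 and zero outside their support.
Lags with overlap: k = -3 to 1.
  r_xh[-3] = x[3]*h[0] = 1
  r_xh[-2] = x[2]*h[0] + x[3]*h[1] = -2
  r_xh[-1] = x[1]*h[0] + x[2]*h[1] = -3
  r_xh[0] = x[0]*h[0] + x[1]*h[1] = 2
  r_xh[1] = x[0]*h[1] = -6
r_xh = [1, -2, -3, 2, -6] (for k = -3, ..., 1)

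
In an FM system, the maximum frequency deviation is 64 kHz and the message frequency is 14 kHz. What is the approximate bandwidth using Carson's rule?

Carson's rule: BW = 2*(delta_f + f_m)
= 2*(64 + 14) kHz = 156 kHz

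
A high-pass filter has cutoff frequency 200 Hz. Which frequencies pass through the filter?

A high-pass filter passes all frequencies above the cutoff frequency 200 Hz and attenuates lower frequencies.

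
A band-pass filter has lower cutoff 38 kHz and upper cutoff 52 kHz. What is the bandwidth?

Bandwidth = f_high - f_low
= 52 kHz - 38 kHz = 14 kHz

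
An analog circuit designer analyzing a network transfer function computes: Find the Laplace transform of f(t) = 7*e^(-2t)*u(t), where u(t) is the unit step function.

Standard Laplace transform pair:
e^(-at)*u(t) <-> 1/(s+a)
With a = 2: L{7*e^(-2t)*u(t)} = 7/(s+2), ROC: Re(s) > -2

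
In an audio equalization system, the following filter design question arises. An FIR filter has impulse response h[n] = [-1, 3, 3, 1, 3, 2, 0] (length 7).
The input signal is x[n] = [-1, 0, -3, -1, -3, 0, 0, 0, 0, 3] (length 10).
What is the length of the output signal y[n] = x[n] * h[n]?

For linear convolution, the output length is:
len(y) = len(x) + len(h) - 1 = 10 + 7 - 1 = 16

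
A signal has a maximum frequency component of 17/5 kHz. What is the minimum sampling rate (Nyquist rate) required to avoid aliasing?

By the Nyquist-Shannon sampling theorem,
the minimum sampling rate (Nyquist rate) must be at least 2 * f_max.
Nyquist rate = 2 * 17/5 kHz = 34/5 kHz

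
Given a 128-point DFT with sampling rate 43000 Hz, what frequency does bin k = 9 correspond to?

The frequency of DFT bin k is: f_k = k * f_s / N
f_9 = 9 * 43000 / 128 = 48375/16 Hz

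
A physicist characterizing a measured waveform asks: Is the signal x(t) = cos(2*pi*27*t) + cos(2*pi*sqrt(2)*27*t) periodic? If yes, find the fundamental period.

f1 = 27 Hz, f2 = 27*sqrt(2) Hz
Ratio f2/f1 = sqrt(2), which is irrational.
Since the frequency ratio is irrational, no common period exists.
The signal is not periodic.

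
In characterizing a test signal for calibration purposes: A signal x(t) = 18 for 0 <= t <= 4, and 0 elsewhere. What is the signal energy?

Energy = integral of |x(t)|^2 dt over the signal duration
= 18^2 * 4 = 324 * 4 = 1296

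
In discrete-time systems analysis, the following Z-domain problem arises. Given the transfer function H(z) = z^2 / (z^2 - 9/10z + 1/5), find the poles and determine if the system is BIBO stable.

Poles are roots of the denominator: z^2 - 9/10z + 1/5 = 0.
Quadratic formula: z = [-(-9/10) +/- sqrt((-9/10)^2 - 4*(1/5))] / 2
Discriminant = 81/100 - 4/5 = 1/100; sqrt = 1/10.
z = (9/10 +/- 1/10) / 2 => z = 1/2 or z = 2/5.
|p1| = 2/5, |p2| = 1/2.
For BIBO stability, all poles must lie inside the unit circle (|p| < 1).
System is STABLE since both |p| < 1.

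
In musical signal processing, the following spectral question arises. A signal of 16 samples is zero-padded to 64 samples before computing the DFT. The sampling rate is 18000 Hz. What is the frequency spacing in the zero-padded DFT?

Original DFT: N = 16, resolution = f_s/N = 18000/16 = 1125 Hz
Zero-padded DFT: N = 64, resolution = f_s/N = 18000/64 = 1125/4 Hz
Zero-padding interpolates the spectrum (finer frequency grid)
but does NOT improve the true spectral resolution (ability to resolve close frequencies).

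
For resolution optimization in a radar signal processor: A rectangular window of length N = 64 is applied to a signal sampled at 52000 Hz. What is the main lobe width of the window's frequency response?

For a rectangular window of length N,
the main lobe width in frequency is 2*f_s/N.
= 2*52000/64 = 1625 Hz
This determines the minimum frequency separation for resolving two sinusoids.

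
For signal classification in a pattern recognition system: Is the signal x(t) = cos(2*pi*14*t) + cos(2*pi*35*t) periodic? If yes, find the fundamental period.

f1 = 14 Hz, f2 = 35 Hz
Period T1 = 1/14, T2 = 1/35
Ratio T1/T2 = 35/14, which is rational.
The signal is periodic with fundamental period T = 1/GCD(14,35) = 1/7 s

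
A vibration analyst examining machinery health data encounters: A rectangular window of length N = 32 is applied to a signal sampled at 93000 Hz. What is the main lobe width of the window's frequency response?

For a rectangular window of length N,
the main lobe width in frequency is 2*f_s/N.
= 2*93000/32 = 11625/2 Hz
This determines the minimum frequency separation for resolving two sinusoids.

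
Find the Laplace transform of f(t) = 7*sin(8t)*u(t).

Standard pair: sin(wt)*u(t) <-> w/(s^2+w^2)
With w = 8: L{7*sin(8t)*u(t)} = 56/(s^2+64)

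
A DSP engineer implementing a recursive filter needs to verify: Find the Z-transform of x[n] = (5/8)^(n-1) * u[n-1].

Time-shifting property: if X(z) = Z{x[n]}, then Z{x[n-d]} = z^(-d) * X(z)
X(z) = z/(z - 5/8) for x[n] = (5/8)^n * u[n]
Z{x[n-1]} = z^(-1) * z/(z - 5/8) = 1/(z - 5/8)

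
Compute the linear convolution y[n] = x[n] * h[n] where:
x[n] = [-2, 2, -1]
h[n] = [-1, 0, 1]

y[n] = sum_k x[k]*h[n-k]. Output length = len(x) + len(h) - 1 = 3 + 3 - 1 = 5.
y[0] = -2*-1 = 2
y[1] = 2*-1 + -2*0 = -2
y[2] = -1*-1 + 2*0 + -2*1 = -1
y[3] = -1*0 + 2*1 = 2
y[4] = -1*1 = -1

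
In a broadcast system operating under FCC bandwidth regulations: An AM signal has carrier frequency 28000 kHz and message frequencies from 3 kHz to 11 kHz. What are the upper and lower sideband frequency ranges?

Upper sideband (USB) = fc + [fm_low, fm_high] = 28000 + [3, 11] = [28003, 28011] kHz
Lower sideband (LSB) = fc - [fm_high, fm_low] = 28000 - [11, 3] = [27989, 27997] kHz
Total occupied spectrum: 27989 kHz to 28011 kHz (plus carrier at 28000 kHz)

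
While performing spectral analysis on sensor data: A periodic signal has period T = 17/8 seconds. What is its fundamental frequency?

The fundamental frequency is the reciprocal of the period.
f = 1/T = 1/(17/8) = 8/17 Hz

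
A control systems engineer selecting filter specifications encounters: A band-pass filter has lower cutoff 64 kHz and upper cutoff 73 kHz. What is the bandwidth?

Bandwidth = f_high - f_low
= 73 kHz - 64 kHz = 9 kHz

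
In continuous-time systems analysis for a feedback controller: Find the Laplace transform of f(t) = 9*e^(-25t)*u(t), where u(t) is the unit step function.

Standard Laplace transform pair:
e^(-at)*u(t) <-> 1/(s+a)
With a = 25: L{9*e^(-25t)*u(t)} = 9/(s+25), ROC: Re(s) > -25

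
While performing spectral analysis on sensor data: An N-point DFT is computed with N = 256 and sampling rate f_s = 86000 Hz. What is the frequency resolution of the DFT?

DFT frequency resolution = f_s / N
= 86000 / 256 = 5375/16 Hz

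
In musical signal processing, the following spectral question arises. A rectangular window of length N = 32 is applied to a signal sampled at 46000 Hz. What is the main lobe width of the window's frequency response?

For a rectangular window of length N,
the main lobe width in frequency is 2*f_s/N.
= 2*46000/32 = 2875 Hz
This determines the minimum frequency separation for resolving two sinusoids.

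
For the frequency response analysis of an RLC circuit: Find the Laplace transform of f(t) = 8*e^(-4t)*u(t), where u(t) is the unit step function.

Standard Laplace transform pair:
e^(-at)*u(t) <-> 1/(s+a)
With a = 4: L{8*e^(-4t)*u(t)} = 8/(s+4), ROC: Re(s) > -4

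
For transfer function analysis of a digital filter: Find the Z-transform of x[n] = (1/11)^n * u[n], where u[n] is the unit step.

The Z-transform of a^n * u[n] is z/(z-a) for |z| > |a|.
Here a = 1/11, so X(z) = z/(z - (1/11)) = 11z/(11z - 1)
ROC: |z| > 1/11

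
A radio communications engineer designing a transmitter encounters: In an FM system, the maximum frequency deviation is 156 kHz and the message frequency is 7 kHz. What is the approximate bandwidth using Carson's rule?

Carson's rule: BW = 2*(delta_f + f_m)
= 2*(156 + 7) kHz = 326 kHz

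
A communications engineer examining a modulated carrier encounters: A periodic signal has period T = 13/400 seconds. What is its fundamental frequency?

The fundamental frequency is the reciprocal of the period.
f = 1/T = 1/(13/400) = 400/13 Hz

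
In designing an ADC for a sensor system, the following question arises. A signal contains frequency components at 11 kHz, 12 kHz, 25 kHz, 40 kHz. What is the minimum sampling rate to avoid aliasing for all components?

The highest frequency component is f_max = 40 kHz.
Nyquist rate = 2 * f_max = 2 * 40 kHz = 80 kHz.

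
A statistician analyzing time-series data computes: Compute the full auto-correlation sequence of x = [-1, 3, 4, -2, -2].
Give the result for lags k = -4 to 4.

r_xx[k] = sum_m x[m]*x[m+k], indexed from 0, for k = -4 to 4:
  r_xx[-4] = x[4]*x[0] = 2
  r_xx[-3] = x[3]*x[0] + x[4]*x[1] = -4
  r_xx[-2] = x[2]*x[0] + x[3]*x[1] + x[4]*x[2] = -18
  r_xx[-1] = x[1]*x[0] + x[2]*x[1] + x[3]*x[2] + x[4]*x[3] = 5
  r_xx[0] = x[0]*x[0] + x[1]*x[1] + x[2]*x[2] + x[3]*x[3] + x[4]*x[4] = 34
  r_xx[1] = x[0]*x[1] + x[1]*x[2] + x[2]*x[3] + x[3]*x[4] = 5
  r_xx[2] = x[0]*x[2] + x[1]*x[3] + x[2]*x[4] = -18
  r_xx[3] = x[0]*x[3] + x[1]*x[4] = -4
  r_xx[4] = x[0]*x[4] = 2
r_xx = [2, -4, -18, 5, 34, 5, -18, -4, 2]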